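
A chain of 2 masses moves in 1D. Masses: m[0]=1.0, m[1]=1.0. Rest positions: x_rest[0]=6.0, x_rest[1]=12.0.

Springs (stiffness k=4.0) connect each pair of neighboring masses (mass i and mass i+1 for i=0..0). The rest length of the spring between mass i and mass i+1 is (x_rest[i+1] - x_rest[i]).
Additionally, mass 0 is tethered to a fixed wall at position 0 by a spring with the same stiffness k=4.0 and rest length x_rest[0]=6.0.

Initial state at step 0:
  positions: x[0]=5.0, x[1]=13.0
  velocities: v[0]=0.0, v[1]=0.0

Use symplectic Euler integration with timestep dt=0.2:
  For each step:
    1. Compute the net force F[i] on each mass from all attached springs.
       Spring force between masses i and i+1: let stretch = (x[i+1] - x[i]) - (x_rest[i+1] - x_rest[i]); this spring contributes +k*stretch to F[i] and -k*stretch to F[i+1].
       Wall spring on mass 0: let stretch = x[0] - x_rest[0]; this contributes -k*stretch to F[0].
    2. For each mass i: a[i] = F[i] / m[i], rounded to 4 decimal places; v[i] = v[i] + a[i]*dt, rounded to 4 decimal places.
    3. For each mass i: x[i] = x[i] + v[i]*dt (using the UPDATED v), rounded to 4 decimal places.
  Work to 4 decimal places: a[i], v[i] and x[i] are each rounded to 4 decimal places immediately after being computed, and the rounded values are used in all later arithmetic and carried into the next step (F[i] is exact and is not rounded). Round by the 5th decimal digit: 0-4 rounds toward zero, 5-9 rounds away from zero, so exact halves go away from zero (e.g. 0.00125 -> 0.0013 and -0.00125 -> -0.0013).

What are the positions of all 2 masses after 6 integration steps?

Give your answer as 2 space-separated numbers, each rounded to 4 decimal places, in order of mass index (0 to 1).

Step 0: x=[5.0000 13.0000] v=[0.0000 0.0000]
Step 1: x=[5.4800 12.6800] v=[2.4000 -1.6000]
Step 2: x=[6.2352 12.1680] v=[3.7760 -2.5600]
Step 3: x=[6.9420 11.6668] v=[3.5341 -2.5062]
Step 4: x=[7.2941 11.3696] v=[1.7603 -1.4860]
Step 5: x=[7.1312 11.3803] v=[-0.8146 0.0536]
Step 6: x=[6.5071 11.6712] v=[-3.1203 1.4543]

Answer: 6.5071 11.6712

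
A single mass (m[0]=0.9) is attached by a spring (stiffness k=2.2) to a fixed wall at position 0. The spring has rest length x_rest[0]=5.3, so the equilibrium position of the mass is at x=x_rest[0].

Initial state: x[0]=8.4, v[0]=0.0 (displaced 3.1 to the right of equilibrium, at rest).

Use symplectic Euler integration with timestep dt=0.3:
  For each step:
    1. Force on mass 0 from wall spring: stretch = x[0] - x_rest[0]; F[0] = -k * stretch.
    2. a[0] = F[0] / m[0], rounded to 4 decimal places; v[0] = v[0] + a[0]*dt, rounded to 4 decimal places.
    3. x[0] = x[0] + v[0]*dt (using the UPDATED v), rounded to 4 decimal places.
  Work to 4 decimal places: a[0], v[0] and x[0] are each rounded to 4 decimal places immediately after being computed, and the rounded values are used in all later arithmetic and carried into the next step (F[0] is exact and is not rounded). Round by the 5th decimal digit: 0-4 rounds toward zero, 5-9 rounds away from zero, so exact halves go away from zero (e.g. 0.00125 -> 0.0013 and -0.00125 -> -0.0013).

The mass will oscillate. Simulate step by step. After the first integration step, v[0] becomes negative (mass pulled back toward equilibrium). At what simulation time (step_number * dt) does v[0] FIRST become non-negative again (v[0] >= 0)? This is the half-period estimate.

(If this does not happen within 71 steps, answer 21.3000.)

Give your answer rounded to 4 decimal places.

Step 0: x=[8.4000] v=[0.0000]
Step 1: x=[7.7180] v=[-2.2733]
Step 2: x=[6.5041] v=[-4.0465]
Step 3: x=[5.0253] v=[-4.9295]
Step 4: x=[3.6069] v=[-4.7281]
Step 5: x=[2.5610] v=[-3.4865]
Step 6: x=[2.1176] v=[-1.4779]
Step 7: x=[2.3744] v=[0.8559]
First v>=0 after going negative at step 7, time=2.1000

Answer: 2.1000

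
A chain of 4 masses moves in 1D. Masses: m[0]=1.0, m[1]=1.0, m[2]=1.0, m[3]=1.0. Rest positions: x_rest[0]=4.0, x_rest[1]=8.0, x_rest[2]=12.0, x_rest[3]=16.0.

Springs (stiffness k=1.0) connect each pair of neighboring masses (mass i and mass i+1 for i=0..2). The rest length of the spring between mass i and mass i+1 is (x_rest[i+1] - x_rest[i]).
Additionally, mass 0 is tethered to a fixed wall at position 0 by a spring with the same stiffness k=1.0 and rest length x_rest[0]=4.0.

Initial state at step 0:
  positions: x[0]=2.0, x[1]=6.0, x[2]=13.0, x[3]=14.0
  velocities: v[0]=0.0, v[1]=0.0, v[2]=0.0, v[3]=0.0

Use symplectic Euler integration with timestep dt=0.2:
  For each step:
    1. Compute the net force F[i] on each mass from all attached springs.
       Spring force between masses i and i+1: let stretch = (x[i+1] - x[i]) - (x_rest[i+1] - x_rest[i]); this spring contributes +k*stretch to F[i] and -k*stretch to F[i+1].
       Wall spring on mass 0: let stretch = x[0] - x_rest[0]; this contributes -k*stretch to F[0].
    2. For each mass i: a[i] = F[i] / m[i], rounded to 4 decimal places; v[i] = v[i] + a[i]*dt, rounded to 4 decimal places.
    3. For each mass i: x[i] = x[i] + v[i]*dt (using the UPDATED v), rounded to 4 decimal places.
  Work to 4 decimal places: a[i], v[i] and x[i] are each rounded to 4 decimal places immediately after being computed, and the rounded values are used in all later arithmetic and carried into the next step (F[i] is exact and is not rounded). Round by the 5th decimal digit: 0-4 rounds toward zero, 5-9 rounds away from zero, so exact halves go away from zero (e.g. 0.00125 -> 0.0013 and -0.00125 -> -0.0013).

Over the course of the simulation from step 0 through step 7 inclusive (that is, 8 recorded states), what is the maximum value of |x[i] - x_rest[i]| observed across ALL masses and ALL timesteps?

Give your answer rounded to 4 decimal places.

Step 0: x=[2.0000 6.0000 13.0000 14.0000] v=[0.0000 0.0000 0.0000 0.0000]
Step 1: x=[2.0800 6.1200 12.7600 14.1200] v=[0.4000 0.6000 -1.2000 0.6000]
Step 2: x=[2.2384 6.3440 12.3088 14.3456] v=[0.7920 1.1200 -2.2560 1.1280]
Step 3: x=[2.4715 6.6424 11.7005 14.6497] v=[1.1654 1.4918 -3.0416 1.5206]
Step 4: x=[2.7726 6.9762 11.0078 14.9959] v=[1.5053 1.6692 -3.4634 1.7308]
Step 5: x=[3.1309 7.3032 10.3134 15.3425] v=[1.7915 1.6348 -3.4721 1.7332]
Step 6: x=[3.5309 7.5837 9.6997 15.6480] v=[1.9998 1.4024 -3.0683 1.5274]
Step 7: x=[3.9517 7.7867 9.2393 15.8755] v=[2.1042 1.0150 -2.3018 1.1377]
Max displacement = 2.7607

Answer: 2.7607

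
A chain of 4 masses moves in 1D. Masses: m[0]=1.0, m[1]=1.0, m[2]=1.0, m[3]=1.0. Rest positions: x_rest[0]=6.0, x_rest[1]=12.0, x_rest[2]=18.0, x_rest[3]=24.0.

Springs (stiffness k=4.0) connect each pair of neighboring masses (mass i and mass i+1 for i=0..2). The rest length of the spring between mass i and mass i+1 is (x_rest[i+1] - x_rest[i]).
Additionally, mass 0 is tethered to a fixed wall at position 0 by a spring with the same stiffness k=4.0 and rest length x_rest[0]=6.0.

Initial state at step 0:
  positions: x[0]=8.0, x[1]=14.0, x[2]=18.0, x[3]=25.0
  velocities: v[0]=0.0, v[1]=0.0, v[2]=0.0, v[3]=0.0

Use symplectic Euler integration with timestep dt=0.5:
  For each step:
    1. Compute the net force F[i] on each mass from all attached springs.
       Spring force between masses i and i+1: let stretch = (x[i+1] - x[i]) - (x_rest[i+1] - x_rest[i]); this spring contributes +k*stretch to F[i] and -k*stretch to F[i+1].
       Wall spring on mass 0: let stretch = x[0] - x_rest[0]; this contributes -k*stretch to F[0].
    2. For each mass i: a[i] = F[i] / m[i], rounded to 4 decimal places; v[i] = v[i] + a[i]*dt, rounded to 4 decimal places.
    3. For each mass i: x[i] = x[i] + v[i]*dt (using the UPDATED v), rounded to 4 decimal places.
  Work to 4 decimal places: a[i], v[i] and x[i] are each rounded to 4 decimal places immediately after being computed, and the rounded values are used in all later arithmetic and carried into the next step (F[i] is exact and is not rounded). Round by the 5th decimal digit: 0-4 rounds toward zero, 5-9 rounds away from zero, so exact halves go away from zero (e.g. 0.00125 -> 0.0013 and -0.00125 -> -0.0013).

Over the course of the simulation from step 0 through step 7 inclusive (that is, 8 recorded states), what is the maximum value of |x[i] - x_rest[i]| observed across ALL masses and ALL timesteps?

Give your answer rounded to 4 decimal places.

Step 0: x=[8.0000 14.0000 18.0000 25.0000] v=[0.0000 0.0000 0.0000 0.0000]
Step 1: x=[6.0000 12.0000 21.0000 24.0000] v=[-4.0000 -4.0000 6.0000 -2.0000]
Step 2: x=[4.0000 13.0000 18.0000 26.0000] v=[-4.0000 2.0000 -6.0000 4.0000]
Step 3: x=[7.0000 10.0000 18.0000 26.0000] v=[6.0000 -6.0000 0.0000 0.0000]
Step 4: x=[6.0000 12.0000 18.0000 24.0000] v=[-2.0000 4.0000 0.0000 -4.0000]
Step 5: x=[5.0000 14.0000 18.0000 22.0000] v=[-2.0000 4.0000 0.0000 -4.0000]
Step 6: x=[8.0000 11.0000 18.0000 22.0000] v=[6.0000 -6.0000 0.0000 0.0000]
Step 7: x=[6.0000 12.0000 15.0000 24.0000] v=[-4.0000 2.0000 -6.0000 4.0000]
Max displacement = 3.0000

Answer: 3.0000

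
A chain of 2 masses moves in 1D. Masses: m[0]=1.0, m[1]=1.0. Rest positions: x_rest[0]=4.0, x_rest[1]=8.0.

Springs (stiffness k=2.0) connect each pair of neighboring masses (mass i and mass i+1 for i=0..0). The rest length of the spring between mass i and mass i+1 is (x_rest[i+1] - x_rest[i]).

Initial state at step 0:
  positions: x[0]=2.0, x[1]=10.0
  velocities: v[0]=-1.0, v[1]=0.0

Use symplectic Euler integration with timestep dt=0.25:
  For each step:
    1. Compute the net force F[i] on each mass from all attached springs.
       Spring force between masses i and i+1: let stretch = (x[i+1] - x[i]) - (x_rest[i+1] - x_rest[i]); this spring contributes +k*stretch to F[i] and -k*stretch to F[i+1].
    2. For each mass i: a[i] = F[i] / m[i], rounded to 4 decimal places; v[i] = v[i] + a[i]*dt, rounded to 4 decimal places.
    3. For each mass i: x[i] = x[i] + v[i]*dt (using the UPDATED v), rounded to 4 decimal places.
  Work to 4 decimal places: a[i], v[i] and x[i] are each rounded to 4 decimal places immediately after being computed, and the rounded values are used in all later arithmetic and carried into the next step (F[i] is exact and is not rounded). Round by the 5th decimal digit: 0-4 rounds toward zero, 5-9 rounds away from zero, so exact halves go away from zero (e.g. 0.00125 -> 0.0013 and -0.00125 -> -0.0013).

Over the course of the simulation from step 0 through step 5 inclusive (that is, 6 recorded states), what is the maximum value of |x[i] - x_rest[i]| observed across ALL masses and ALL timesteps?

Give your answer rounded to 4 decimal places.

Step 0: x=[2.0000 10.0000] v=[-1.0000 0.0000]
Step 1: x=[2.2500 9.5000] v=[1.0000 -2.0000]
Step 2: x=[2.9063 8.5938] v=[2.6250 -3.6250]
Step 3: x=[3.7735 7.4766] v=[3.4688 -4.4688]
Step 4: x=[4.6036 6.3965] v=[3.3204 -4.3204]
Step 5: x=[5.1578 5.5923] v=[2.2169 -3.2169]
Max displacement = 2.4077

Answer: 2.4077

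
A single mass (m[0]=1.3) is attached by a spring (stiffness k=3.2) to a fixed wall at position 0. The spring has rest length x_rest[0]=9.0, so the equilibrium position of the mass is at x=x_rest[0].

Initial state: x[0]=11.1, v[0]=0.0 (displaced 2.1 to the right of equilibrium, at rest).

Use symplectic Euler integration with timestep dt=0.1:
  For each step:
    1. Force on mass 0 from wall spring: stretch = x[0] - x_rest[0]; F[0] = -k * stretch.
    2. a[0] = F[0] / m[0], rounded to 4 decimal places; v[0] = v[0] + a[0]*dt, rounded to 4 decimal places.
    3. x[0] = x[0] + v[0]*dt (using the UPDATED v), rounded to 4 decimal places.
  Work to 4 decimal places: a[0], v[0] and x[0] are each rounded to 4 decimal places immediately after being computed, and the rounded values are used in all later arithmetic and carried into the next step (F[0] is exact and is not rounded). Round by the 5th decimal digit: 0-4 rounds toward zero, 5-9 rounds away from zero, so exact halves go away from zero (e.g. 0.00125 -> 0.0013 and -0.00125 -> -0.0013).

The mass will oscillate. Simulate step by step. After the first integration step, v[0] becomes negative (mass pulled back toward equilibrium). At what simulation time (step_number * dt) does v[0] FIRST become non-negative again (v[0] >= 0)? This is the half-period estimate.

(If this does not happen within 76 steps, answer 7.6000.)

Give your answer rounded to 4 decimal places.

Answer: 2.1000

Derivation:
Step 0: x=[11.1000] v=[0.0000]
Step 1: x=[11.0483] v=[-0.5169]
Step 2: x=[10.9462] v=[-1.0211]
Step 3: x=[10.7962] v=[-1.5002]
Step 4: x=[10.6020] v=[-1.9423]
Step 5: x=[10.3683] v=[-2.3366]
Step 6: x=[10.1010] v=[-2.6734]
Step 7: x=[9.8066] v=[-2.9444]
Step 8: x=[9.4923] v=[-3.1430]
Step 9: x=[9.1659] v=[-3.2642]
Step 10: x=[8.8354] v=[-3.3050]
Step 11: x=[8.5090] v=[-3.2645]
Step 12: x=[8.1946] v=[-3.1436]
Step 13: x=[7.9001] v=[-2.9454]
Step 14: x=[7.6326] v=[-2.6747]
Step 15: x=[7.3988] v=[-2.3381]
Step 16: x=[7.2044] v=[-1.9440]
Step 17: x=[7.0542] v=[-1.5020]
Step 18: x=[6.9519] v=[-1.0230]
Step 19: x=[6.9000] v=[-0.5189]
Step 20: x=[6.8998] v=[-0.0020]
Step 21: x=[6.9513] v=[0.5150]
First v>=0 after going negative at step 21, time=2.1000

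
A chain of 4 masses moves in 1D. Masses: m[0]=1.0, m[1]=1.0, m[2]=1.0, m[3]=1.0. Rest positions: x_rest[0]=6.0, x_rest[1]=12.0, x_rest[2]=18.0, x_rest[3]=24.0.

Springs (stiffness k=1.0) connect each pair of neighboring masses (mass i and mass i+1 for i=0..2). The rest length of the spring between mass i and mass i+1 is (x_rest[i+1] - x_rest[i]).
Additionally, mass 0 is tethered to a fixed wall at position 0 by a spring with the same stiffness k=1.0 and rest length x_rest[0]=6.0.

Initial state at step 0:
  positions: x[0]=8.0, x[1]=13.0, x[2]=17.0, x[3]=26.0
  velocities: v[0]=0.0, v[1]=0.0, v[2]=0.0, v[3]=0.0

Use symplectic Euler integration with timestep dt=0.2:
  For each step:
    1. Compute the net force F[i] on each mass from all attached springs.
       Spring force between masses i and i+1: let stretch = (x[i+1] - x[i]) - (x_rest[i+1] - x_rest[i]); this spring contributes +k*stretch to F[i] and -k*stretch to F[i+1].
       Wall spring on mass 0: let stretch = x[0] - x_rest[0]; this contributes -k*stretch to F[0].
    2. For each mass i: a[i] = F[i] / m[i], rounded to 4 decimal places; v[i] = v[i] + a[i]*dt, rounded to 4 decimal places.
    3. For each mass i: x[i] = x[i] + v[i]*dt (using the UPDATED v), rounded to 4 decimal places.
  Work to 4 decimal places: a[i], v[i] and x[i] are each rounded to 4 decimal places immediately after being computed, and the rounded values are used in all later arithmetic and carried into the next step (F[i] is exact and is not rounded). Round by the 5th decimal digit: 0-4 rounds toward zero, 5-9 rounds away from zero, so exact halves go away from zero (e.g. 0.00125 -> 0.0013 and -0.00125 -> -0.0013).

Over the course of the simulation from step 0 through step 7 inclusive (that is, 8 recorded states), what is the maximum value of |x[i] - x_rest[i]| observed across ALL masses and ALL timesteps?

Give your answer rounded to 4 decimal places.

Answer: 2.2675

Derivation:
Step 0: x=[8.0000 13.0000 17.0000 26.0000] v=[0.0000 0.0000 0.0000 0.0000]
Step 1: x=[7.8800 12.9600 17.2000 25.8800] v=[-0.6000 -0.2000 1.0000 -0.6000]
Step 2: x=[7.6480 12.8864 17.5776 25.6528] v=[-1.1600 -0.3680 1.8880 -1.1360]
Step 3: x=[7.3196 12.7909 18.0906 25.3426] v=[-1.6419 -0.4774 2.5648 -1.5510]
Step 4: x=[6.9173 12.6886 18.6817 24.9823] v=[-2.0116 -0.5117 2.9553 -1.8014]
Step 5: x=[6.4691 12.5951 19.2851 24.6100] v=[-2.2408 -0.4673 3.0168 -1.8615]
Step 6: x=[6.0072 12.5242 19.8339 24.2647] v=[-2.3094 -0.3545 2.7438 -1.7265]
Step 7: x=[5.5657 12.4850 20.2675 23.9822] v=[-2.2074 -0.1960 2.1680 -1.4127]
Max displacement = 2.2675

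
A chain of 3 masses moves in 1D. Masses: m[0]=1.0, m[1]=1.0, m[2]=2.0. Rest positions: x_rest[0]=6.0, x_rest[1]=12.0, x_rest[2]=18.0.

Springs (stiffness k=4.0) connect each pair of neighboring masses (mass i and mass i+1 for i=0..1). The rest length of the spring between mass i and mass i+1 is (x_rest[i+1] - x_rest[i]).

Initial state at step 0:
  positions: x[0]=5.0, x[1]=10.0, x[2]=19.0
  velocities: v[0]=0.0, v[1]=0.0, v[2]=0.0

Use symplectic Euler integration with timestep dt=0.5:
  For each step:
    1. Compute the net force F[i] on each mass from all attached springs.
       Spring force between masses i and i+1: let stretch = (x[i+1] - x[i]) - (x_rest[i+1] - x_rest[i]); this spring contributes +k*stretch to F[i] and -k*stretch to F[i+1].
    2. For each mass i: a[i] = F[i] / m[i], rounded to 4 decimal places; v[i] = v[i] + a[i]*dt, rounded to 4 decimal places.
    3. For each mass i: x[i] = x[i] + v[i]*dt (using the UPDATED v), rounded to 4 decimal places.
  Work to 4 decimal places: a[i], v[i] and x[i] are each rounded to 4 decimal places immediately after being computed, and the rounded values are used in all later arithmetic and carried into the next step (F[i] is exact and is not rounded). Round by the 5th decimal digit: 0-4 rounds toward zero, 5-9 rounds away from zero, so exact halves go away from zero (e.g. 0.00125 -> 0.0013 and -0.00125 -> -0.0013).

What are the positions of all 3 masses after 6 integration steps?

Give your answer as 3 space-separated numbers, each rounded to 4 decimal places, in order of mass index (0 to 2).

Answer: 5.6875 9.0313 19.1407

Derivation:
Step 0: x=[5.0000 10.0000 19.0000] v=[0.0000 0.0000 0.0000]
Step 1: x=[4.0000 14.0000 17.5000] v=[-2.0000 8.0000 -3.0000]
Step 2: x=[7.0000 11.5000 17.2500] v=[6.0000 -5.0000 -0.5000]
Step 3: x=[8.5000 10.2500 17.1250] v=[3.0000 -2.5000 -0.2500]
Step 4: x=[5.7500 14.1250 16.5625] v=[-5.5000 7.7500 -1.1250]
Step 5: x=[5.3750 12.0625 17.7813] v=[-0.7500 -4.1250 2.4375]
Step 6: x=[5.6875 9.0313 19.1407] v=[0.6250 -6.0624 2.7187]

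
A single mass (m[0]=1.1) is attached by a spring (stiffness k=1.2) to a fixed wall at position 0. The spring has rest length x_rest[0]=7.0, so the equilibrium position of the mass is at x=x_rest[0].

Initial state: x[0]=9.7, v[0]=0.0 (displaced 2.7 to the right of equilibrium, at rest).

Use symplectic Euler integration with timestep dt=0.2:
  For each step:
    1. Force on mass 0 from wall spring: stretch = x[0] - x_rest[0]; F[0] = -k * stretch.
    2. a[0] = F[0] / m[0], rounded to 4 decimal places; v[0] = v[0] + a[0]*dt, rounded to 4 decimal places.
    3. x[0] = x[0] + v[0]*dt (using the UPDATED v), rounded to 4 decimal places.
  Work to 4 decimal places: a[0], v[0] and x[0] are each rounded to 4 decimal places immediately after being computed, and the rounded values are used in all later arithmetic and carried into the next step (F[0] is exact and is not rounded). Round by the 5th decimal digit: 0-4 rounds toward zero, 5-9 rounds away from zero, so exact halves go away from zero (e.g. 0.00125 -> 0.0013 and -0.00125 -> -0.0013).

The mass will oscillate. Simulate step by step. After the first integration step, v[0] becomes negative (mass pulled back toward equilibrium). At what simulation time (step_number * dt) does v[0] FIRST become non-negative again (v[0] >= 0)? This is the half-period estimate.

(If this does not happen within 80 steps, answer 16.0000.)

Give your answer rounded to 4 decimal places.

Answer: 3.2000

Derivation:
Step 0: x=[9.7000] v=[0.0000]
Step 1: x=[9.5822] v=[-0.5891]
Step 2: x=[9.3517] v=[-1.1525]
Step 3: x=[9.0186] v=[-1.6656]
Step 4: x=[8.5974] v=[-2.1060]
Step 5: x=[8.1065] v=[-2.4545]
Step 6: x=[7.5673] v=[-2.6959]
Step 7: x=[7.0034] v=[-2.8197]
Step 8: x=[6.4393] v=[-2.8204]
Step 9: x=[5.8997] v=[-2.6981]
Step 10: x=[5.4081] v=[-2.4580]
Step 11: x=[4.9860] v=[-2.1107]
Step 12: x=[4.6517] v=[-1.6713]
Step 13: x=[4.4199] v=[-1.1589]
Step 14: x=[4.3007] v=[-0.5960]
Step 15: x=[4.2993] v=[-0.0071]
Step 16: x=[4.4157] v=[0.5821]
First v>=0 after going negative at step 16, time=3.2000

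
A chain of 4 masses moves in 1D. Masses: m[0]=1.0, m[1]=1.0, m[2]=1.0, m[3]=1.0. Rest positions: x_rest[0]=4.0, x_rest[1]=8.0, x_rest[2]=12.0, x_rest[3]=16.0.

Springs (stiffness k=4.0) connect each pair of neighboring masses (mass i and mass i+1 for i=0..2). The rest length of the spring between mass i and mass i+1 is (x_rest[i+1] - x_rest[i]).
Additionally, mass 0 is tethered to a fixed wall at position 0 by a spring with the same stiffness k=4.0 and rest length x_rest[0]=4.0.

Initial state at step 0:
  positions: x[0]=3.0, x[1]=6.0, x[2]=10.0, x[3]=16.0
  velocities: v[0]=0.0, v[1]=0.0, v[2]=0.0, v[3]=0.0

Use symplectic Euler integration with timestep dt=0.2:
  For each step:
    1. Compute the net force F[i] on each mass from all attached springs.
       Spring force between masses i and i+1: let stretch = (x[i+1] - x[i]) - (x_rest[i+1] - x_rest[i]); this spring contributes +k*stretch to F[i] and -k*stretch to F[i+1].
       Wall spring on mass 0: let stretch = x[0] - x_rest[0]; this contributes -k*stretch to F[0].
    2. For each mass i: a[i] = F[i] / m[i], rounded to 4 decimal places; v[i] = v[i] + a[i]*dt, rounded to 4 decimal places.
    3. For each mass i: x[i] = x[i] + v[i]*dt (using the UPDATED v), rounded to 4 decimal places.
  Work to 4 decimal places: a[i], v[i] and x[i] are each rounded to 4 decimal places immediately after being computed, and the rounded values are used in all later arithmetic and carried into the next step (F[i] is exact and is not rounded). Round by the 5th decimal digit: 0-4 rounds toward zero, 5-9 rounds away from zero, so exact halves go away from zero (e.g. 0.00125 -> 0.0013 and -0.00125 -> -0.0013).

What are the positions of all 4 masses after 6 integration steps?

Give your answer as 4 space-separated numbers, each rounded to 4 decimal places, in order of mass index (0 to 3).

Step 0: x=[3.0000 6.0000 10.0000 16.0000] v=[0.0000 0.0000 0.0000 0.0000]
Step 1: x=[3.0000 6.1600 10.3200 15.6800] v=[0.0000 0.8000 1.6000 -1.6000]
Step 2: x=[3.0256 6.4800 10.8320 15.1424] v=[0.1280 1.6000 2.5600 -2.6880]
Step 3: x=[3.1198 6.9436 11.3373 14.5551] v=[0.4710 2.3181 2.5267 -2.9363]
Step 4: x=[3.3266 7.4984 11.6545 14.0930] v=[1.0342 2.7740 1.5860 -2.3105]
Step 5: x=[3.6687 8.0507 11.6969 13.8807] v=[1.7104 2.7614 0.2119 -1.0613]
Step 6: x=[4.1249 8.4853 11.5053 13.9590] v=[2.2810 2.1728 -0.9580 0.3917]

Answer: 4.1249 8.4853 11.5053 13.9590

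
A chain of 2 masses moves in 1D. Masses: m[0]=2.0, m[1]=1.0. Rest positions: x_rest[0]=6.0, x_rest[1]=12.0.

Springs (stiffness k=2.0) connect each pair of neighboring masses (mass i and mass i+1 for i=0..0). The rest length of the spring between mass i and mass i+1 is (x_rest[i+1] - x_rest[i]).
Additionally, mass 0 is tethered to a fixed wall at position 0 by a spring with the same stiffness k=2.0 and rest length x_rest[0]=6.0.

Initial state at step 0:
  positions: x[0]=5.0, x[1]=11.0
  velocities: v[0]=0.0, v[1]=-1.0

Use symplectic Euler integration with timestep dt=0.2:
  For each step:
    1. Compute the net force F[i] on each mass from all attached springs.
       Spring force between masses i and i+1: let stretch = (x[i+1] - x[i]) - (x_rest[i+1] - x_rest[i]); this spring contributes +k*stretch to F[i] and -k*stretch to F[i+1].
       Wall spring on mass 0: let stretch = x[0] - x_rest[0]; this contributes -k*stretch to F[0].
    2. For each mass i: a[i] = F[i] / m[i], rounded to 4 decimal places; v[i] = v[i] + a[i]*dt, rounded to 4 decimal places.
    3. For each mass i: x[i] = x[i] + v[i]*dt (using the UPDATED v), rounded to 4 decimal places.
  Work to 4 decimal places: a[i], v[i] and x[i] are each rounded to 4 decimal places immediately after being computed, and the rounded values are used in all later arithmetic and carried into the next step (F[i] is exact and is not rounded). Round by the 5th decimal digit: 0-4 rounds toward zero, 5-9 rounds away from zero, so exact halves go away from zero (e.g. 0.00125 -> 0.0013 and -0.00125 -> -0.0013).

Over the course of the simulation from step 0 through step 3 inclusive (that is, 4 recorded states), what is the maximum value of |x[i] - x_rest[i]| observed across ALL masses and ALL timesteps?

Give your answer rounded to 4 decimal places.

Step 0: x=[5.0000 11.0000] v=[0.0000 -1.0000]
Step 1: x=[5.0400 10.8000] v=[0.2000 -1.0000]
Step 2: x=[5.1088 10.6192] v=[0.3440 -0.9040]
Step 3: x=[5.1937 10.4776] v=[0.4243 -0.7082]
Max displacement = 1.5224

Answer: 1.5224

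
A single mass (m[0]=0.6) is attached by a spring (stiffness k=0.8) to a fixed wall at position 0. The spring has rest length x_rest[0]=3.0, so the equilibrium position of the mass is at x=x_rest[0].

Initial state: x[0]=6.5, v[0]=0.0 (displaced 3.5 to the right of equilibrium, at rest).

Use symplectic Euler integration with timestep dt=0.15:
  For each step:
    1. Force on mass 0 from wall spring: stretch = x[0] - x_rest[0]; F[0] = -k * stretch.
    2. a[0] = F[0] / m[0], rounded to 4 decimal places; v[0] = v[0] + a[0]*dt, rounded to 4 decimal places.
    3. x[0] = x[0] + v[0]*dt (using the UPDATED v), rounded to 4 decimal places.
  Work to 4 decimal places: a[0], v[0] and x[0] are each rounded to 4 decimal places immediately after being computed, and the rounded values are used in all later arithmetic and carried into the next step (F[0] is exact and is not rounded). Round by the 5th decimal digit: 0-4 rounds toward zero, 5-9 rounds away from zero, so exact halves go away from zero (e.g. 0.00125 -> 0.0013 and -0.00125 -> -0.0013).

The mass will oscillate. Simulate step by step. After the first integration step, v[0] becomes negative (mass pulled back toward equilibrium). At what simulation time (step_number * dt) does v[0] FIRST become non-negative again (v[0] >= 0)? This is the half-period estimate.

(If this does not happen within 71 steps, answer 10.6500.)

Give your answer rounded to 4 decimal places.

Answer: 2.8500

Derivation:
Step 0: x=[6.5000] v=[0.0000]
Step 1: x=[6.3950] v=[-0.7000]
Step 2: x=[6.1882] v=[-1.3790]
Step 3: x=[5.8857] v=[-2.0166]
Step 4: x=[5.4966] v=[-2.5937]
Step 5: x=[5.0327] v=[-3.0930]
Step 6: x=[4.5078] v=[-3.4995]
Step 7: x=[3.9376] v=[-3.8011]
Step 8: x=[3.3393] v=[-3.9886]
Step 9: x=[2.7308] v=[-4.0565]
Step 10: x=[2.1304] v=[-4.0027]
Step 11: x=[1.5561] v=[-3.8288]
Step 12: x=[1.0251] v=[-3.5400]
Step 13: x=[0.5534] v=[-3.1450]
Step 14: x=[0.1550] v=[-2.6557]
Step 15: x=[-0.1580] v=[-2.0867]
Step 16: x=[-0.3763] v=[-1.4551]
Step 17: x=[-0.4933] v=[-0.7798]
Step 18: x=[-0.5055] v=[-0.0811]
Step 19: x=[-0.4125] v=[0.6200]
First v>=0 after going negative at step 19, time=2.8500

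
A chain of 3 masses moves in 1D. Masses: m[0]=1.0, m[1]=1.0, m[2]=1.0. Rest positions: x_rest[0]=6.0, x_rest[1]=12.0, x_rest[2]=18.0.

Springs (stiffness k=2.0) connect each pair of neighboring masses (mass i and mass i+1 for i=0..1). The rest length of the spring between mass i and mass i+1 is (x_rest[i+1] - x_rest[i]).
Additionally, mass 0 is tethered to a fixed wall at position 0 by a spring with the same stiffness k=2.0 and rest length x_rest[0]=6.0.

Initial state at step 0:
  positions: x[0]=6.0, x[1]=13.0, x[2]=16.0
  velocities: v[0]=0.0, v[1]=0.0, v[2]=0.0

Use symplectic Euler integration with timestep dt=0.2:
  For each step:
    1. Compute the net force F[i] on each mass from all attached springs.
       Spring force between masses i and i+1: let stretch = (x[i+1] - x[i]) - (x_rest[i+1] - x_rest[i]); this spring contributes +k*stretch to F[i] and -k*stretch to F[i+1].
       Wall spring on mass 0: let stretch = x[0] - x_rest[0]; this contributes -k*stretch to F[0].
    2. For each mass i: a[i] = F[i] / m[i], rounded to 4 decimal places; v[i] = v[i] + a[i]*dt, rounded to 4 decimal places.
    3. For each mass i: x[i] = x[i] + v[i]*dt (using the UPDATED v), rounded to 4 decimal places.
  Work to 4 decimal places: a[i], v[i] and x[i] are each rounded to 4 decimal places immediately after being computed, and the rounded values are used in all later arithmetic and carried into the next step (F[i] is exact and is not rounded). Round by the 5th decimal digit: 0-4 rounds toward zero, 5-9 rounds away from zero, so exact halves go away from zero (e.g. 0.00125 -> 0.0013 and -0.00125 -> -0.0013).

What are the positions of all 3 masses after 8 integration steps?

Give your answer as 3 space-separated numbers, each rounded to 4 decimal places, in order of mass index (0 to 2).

Step 0: x=[6.0000 13.0000 16.0000] v=[0.0000 0.0000 0.0000]
Step 1: x=[6.0800 12.6800 16.2400] v=[0.4000 -1.6000 1.2000]
Step 2: x=[6.2016 12.1168 16.6752] v=[0.6080 -2.8160 2.1760]
Step 3: x=[6.3003 11.4451 17.2257] v=[0.4934 -3.3587 2.7526]
Step 4: x=[6.3065 10.8242 17.7938] v=[0.0312 -3.1044 2.8404]
Step 5: x=[6.1696 10.3995 18.2843] v=[-0.6843 -2.1236 2.4526]
Step 6: x=[5.8776 10.2672 18.6240] v=[-1.4602 -0.6616 1.6987]
Step 7: x=[5.4665 10.4523 18.7752] v=[-2.0554 0.9253 0.7560]
Step 8: x=[5.0170 10.9043 18.7406] v=[-2.2477 2.2601 -0.1732]

Answer: 5.0170 10.9043 18.7406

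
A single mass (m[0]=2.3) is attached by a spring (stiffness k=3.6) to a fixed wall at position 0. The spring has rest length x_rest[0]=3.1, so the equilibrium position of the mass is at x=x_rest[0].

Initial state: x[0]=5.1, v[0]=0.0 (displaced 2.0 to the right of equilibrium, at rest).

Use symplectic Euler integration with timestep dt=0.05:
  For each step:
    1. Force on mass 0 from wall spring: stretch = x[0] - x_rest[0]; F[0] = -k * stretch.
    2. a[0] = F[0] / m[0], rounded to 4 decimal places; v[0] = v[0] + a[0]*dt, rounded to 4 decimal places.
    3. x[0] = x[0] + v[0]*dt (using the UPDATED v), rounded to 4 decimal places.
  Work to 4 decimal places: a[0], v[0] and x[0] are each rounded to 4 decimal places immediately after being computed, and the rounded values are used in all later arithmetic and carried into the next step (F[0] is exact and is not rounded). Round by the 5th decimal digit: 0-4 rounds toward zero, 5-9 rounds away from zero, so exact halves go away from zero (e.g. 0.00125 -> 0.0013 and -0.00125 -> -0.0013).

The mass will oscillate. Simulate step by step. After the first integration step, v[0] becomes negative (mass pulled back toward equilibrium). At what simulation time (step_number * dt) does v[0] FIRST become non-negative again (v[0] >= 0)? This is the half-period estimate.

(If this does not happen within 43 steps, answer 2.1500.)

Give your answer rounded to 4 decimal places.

Answer: 2.1500

Derivation:
Step 0: x=[5.1000] v=[0.0000]
Step 1: x=[5.0922] v=[-0.1565]
Step 2: x=[5.0766] v=[-0.3124]
Step 3: x=[5.0532] v=[-0.4671]
Step 4: x=[5.0222] v=[-0.6200]
Step 5: x=[4.9837] v=[-0.7704]
Step 6: x=[4.9378] v=[-0.9178]
Step 7: x=[4.8847] v=[-1.0616]
Step 8: x=[4.8246] v=[-1.2013]
Step 9: x=[4.7578] v=[-1.3363]
Step 10: x=[4.6845] v=[-1.4660]
Step 11: x=[4.6050] v=[-1.5900]
Step 12: x=[4.5196] v=[-1.7078]
Step 13: x=[4.4287] v=[-1.8189]
Step 14: x=[4.3326] v=[-1.9229]
Step 15: x=[4.2316] v=[-2.0194]
Step 16: x=[4.1262] v=[-2.1080]
Step 17: x=[4.0168] v=[-2.1883]
Step 18: x=[3.9038] v=[-2.2601]
Step 19: x=[3.7877] v=[-2.3230]
Step 20: x=[3.6689] v=[-2.3768]
Step 21: x=[3.5478] v=[-2.4213]
Step 22: x=[3.4250] v=[-2.4563]
Step 23: x=[3.3009] v=[-2.4817]
Step 24: x=[3.1760] v=[-2.4974]
Step 25: x=[3.0508] v=[-2.5034]
Step 26: x=[2.9258] v=[-2.4996]
Step 27: x=[2.8015] v=[-2.4860]
Step 28: x=[2.6784] v=[-2.4626]
Step 29: x=[2.5569] v=[-2.4296]
Step 30: x=[2.4375] v=[-2.3871]
Step 31: x=[2.3207] v=[-2.3353]
Step 32: x=[2.2070] v=[-2.2743]
Step 33: x=[2.0968] v=[-2.2044]
Step 34: x=[1.9905] v=[-2.1259]
Step 35: x=[1.8885] v=[-2.0391]
Step 36: x=[1.7913] v=[-1.9443]
Step 37: x=[1.6992] v=[-1.8419]
Step 38: x=[1.6126] v=[-1.7323]
Step 39: x=[1.5318] v=[-1.6159]
Step 40: x=[1.4571] v=[-1.4932]
Step 41: x=[1.3889] v=[-1.3646]
Step 42: x=[1.3274] v=[-1.2307]
Step 43: x=[1.2728] v=[-1.0920]
v[0] did not become non-negative within 43 steps; using fallback time=2.1500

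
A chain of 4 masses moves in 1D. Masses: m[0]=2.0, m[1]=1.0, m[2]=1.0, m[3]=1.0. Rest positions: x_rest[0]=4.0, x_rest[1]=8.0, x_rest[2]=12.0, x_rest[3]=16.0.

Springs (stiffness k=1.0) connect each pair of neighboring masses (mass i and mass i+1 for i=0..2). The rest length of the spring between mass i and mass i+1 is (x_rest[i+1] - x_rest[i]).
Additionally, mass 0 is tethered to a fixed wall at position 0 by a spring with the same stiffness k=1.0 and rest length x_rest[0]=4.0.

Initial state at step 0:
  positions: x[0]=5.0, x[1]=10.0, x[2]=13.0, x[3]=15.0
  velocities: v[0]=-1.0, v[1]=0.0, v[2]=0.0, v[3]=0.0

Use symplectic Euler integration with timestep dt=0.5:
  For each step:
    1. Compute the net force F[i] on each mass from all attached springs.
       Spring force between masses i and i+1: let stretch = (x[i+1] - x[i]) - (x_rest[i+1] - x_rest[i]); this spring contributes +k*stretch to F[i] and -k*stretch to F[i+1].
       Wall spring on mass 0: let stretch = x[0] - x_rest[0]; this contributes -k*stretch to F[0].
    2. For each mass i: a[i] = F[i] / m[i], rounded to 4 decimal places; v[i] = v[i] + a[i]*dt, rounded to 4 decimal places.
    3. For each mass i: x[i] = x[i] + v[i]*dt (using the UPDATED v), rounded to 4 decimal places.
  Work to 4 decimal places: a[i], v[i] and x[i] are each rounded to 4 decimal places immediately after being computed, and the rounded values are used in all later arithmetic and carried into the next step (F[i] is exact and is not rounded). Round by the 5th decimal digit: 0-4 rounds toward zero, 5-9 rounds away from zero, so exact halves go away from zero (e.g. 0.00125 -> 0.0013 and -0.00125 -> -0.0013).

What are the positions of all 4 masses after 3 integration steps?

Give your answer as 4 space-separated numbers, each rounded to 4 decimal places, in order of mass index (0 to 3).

Step 0: x=[5.0000 10.0000 13.0000 15.0000] v=[-1.0000 0.0000 0.0000 0.0000]
Step 1: x=[4.5000 9.5000 12.7500 15.5000] v=[-1.0000 -1.0000 -0.5000 1.0000]
Step 2: x=[4.0625 8.5625 12.3750 16.3125] v=[-0.8750 -1.8750 -0.7500 1.6250]
Step 3: x=[3.6797 7.4531 12.0313 17.1407] v=[-0.7656 -2.2188 -0.6875 1.6563]

Answer: 3.6797 7.4531 12.0313 17.1407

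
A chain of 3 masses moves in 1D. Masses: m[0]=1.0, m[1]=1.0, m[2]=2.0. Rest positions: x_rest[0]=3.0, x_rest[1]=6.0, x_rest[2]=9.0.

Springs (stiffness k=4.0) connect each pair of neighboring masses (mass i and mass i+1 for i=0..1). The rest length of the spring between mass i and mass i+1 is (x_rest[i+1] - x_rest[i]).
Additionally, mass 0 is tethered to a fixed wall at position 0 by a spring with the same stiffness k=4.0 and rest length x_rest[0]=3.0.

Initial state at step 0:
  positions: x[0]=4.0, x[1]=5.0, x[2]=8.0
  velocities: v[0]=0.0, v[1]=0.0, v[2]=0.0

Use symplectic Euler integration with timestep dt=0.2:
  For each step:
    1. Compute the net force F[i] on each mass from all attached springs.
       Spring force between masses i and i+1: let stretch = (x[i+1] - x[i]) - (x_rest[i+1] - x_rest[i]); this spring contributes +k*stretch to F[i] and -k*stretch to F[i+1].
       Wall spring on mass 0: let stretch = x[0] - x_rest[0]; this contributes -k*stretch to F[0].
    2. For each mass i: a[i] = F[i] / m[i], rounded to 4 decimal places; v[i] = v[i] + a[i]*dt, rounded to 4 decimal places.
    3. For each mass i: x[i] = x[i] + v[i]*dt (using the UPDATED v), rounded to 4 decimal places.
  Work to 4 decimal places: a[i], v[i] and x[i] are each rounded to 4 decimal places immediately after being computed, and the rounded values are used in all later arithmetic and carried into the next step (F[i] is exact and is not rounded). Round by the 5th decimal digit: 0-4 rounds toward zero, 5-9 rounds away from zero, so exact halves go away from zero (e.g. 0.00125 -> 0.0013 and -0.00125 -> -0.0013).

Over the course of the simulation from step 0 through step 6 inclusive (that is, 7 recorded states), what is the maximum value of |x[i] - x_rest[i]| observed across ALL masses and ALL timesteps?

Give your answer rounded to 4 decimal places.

Step 0: x=[4.0000 5.0000 8.0000] v=[0.0000 0.0000 0.0000]
Step 1: x=[3.5200 5.3200 8.0000] v=[-2.4000 1.6000 0.0000]
Step 2: x=[2.7648 5.7808 8.0256] v=[-3.7760 2.3040 0.1280]
Step 3: x=[2.0498 6.1182 8.1116] v=[-3.5750 1.6870 0.4301]
Step 4: x=[1.6578 6.1236 8.2781] v=[-1.9601 0.0270 0.8327]
Step 5: x=[1.7151 5.7592 8.5123] v=[0.2863 -1.8220 1.1709]
Step 6: x=[2.1450 5.1882 8.7662] v=[2.1495 -2.8548 1.2697]
Max displacement = 1.3422

Answer: 1.3422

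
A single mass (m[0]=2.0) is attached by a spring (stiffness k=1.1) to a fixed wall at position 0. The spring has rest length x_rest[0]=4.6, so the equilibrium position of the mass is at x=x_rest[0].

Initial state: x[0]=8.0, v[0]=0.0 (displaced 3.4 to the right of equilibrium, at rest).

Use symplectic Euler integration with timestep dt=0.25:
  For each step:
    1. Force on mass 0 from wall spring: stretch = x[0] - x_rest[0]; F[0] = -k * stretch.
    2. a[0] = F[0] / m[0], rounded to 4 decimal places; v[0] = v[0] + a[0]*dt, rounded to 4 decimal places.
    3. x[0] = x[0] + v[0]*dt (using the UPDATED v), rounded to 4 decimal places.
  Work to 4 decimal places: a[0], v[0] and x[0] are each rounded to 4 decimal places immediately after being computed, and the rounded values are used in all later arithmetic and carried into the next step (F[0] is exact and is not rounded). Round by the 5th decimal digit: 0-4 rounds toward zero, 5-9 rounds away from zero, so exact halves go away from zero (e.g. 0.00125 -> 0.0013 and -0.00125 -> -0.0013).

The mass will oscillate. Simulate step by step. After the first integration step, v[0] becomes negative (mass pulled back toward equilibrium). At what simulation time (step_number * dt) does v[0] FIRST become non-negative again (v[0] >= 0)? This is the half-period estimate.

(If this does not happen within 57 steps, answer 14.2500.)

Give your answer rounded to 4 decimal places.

Answer: 4.2500

Derivation:
Step 0: x=[8.0000] v=[0.0000]
Step 1: x=[7.8831] v=[-0.4675]
Step 2: x=[7.6534] v=[-0.9189]
Step 3: x=[7.3187] v=[-1.3388]
Step 4: x=[6.8906] v=[-1.7126]
Step 5: x=[6.3837] v=[-2.0276]
Step 6: x=[5.8155] v=[-2.2729]
Step 7: x=[5.2055] v=[-2.4400]
Step 8: x=[4.5747] v=[-2.5233]
Step 9: x=[3.9448] v=[-2.5198]
Step 10: x=[3.3374] v=[-2.4297]
Step 11: x=[2.7734] v=[-2.2561]
Step 12: x=[2.2722] v=[-2.0050]
Step 13: x=[1.8510] v=[-1.6849]
Step 14: x=[1.5243] v=[-1.3069]
Step 15: x=[1.3033] v=[-0.8840]
Step 16: x=[1.1956] v=[-0.4307]
Step 17: x=[1.2050] v=[0.0374]
First v>=0 after going negative at step 17, time=4.2500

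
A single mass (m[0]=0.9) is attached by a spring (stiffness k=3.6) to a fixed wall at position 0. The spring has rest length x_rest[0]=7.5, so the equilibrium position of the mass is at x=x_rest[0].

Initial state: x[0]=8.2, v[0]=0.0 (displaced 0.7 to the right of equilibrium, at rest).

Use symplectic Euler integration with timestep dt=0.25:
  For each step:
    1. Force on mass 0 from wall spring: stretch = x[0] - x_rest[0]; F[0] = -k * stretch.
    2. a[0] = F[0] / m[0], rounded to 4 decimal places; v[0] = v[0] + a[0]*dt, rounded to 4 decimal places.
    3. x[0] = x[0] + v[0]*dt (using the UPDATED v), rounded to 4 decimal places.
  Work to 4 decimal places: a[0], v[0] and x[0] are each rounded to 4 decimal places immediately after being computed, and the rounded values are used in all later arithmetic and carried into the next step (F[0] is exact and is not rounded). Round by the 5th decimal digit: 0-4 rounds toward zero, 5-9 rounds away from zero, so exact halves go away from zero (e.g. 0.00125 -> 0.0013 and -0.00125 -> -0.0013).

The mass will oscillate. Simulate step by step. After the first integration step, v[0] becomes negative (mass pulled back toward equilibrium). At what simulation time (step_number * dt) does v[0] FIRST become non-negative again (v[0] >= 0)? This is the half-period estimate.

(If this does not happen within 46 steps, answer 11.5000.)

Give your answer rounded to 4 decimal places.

Step 0: x=[8.2000] v=[0.0000]
Step 1: x=[8.0250] v=[-0.7000]
Step 2: x=[7.7188] v=[-1.2250]
Step 3: x=[7.3579] v=[-1.4438]
Step 4: x=[7.0325] v=[-1.3017]
Step 5: x=[6.8240] v=[-0.8342]
Step 6: x=[6.7845] v=[-0.1582]
Step 7: x=[6.9238] v=[0.5573]
First v>=0 after going negative at step 7, time=1.7500

Answer: 1.7500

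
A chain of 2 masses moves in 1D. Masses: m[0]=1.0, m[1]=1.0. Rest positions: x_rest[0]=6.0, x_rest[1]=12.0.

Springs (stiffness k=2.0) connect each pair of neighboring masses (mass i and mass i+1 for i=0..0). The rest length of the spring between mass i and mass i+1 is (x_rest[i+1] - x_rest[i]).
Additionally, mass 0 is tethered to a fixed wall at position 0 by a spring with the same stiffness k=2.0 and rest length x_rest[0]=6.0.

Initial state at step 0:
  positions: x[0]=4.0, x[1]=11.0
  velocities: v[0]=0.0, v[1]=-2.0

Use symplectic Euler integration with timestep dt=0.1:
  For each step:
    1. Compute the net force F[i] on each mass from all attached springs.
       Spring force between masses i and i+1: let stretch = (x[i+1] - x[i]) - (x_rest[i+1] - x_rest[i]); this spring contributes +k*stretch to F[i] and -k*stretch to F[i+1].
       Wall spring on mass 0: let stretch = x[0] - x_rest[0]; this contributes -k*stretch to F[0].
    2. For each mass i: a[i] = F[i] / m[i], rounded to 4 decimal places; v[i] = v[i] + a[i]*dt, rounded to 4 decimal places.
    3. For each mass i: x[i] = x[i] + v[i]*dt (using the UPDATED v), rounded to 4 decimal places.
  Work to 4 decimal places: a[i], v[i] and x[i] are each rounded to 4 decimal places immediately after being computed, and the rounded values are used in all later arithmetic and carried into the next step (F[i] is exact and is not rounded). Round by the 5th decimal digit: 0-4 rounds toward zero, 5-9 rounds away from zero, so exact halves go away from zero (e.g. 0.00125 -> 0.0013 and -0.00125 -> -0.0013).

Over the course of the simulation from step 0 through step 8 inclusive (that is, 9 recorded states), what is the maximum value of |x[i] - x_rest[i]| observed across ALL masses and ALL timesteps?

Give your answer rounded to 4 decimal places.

Step 0: x=[4.0000 11.0000] v=[0.0000 -2.0000]
Step 1: x=[4.0600 10.7800] v=[0.6000 -2.2000]
Step 2: x=[4.1732 10.5456] v=[1.1320 -2.3440]
Step 3: x=[4.3304 10.3038] v=[1.5718 -2.4185]
Step 4: x=[4.5204 10.0625] v=[1.9004 -2.4132]
Step 5: x=[4.7309 9.8303] v=[2.1047 -2.3216]
Step 6: x=[4.9487 9.6162] v=[2.1784 -2.1415]
Step 7: x=[5.1609 9.4287] v=[2.1222 -1.8750]
Step 8: x=[5.3553 9.2758] v=[1.9436 -1.5286]
Max displacement = 2.7242

Answer: 2.7242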